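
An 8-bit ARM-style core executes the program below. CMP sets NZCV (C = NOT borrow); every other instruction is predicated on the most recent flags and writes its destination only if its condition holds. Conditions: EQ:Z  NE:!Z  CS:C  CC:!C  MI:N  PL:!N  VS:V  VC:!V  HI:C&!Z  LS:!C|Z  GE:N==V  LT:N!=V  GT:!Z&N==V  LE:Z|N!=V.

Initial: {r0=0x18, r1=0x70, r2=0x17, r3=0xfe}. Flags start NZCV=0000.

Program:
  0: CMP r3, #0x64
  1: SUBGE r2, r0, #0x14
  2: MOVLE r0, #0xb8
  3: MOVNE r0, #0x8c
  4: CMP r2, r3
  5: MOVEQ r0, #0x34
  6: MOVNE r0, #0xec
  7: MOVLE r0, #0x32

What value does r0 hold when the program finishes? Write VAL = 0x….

0: ✓ CMP  NZCV=1010
1: · SUBGE
2: ✓ MOVLE  r0←0xb8
3: ✓ MOVNE  r0←0x8c
4: ✓ CMP  NZCV=0000
5: · MOVEQ
6: ✓ MOVNE  r0←0xec
7: · MOVLE

VAL = 0xec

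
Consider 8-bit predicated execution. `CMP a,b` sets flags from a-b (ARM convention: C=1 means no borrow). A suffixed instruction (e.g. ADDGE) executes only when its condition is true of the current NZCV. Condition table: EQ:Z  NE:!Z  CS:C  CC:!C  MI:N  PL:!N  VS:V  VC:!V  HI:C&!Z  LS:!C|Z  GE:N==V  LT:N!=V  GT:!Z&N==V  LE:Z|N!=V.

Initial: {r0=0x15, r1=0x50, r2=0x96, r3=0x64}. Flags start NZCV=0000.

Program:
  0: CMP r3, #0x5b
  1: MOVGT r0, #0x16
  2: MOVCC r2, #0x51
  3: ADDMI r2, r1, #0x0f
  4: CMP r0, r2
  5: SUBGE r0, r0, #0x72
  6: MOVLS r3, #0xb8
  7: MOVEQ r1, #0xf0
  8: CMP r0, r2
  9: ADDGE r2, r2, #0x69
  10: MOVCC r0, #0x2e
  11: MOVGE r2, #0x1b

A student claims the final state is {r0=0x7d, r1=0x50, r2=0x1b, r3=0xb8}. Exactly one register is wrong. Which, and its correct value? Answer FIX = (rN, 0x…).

[0] flags=0010 → (cmp)
[1] flags=0010 GT?T → r0=0x16
[2] flags=0010 CC?F → skip
[3] flags=0010 MI?F → skip
[4] flags=1001 → (cmp)
[5] flags=1001 GE?T → r0=0xa4
[6] flags=1001 LS?T → r3=0xb8
[7] flags=1001 EQ?F → skip
[8] flags=0010 → (cmp)
[9] flags=0010 GE?T → r2=0xff
[10] flags=0010 CC?F → skip
[11] flags=0010 GE?T → r2=0x1b

FIX = (r0, 0xa4)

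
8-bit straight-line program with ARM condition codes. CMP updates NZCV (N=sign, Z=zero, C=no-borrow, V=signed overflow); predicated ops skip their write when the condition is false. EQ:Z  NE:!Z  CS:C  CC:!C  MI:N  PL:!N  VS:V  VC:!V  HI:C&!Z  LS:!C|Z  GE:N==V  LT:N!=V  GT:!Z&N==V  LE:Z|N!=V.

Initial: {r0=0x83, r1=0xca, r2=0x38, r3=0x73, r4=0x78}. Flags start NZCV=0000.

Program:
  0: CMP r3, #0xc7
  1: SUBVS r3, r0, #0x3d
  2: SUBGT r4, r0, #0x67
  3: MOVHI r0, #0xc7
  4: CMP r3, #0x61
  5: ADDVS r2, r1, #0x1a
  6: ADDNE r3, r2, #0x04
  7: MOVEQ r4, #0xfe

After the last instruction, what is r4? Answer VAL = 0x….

VAL = 0x1c

0: ✓ CMP  NZCV=1001
1: ✓ SUBVS  r3←0x46
2: ✓ SUBGT  r4←0x1c
3: · MOVHI
4: ✓ CMP  NZCV=1000
5: · ADDVS
6: ✓ ADDNE  r3←0x3c
7: · MOVEQ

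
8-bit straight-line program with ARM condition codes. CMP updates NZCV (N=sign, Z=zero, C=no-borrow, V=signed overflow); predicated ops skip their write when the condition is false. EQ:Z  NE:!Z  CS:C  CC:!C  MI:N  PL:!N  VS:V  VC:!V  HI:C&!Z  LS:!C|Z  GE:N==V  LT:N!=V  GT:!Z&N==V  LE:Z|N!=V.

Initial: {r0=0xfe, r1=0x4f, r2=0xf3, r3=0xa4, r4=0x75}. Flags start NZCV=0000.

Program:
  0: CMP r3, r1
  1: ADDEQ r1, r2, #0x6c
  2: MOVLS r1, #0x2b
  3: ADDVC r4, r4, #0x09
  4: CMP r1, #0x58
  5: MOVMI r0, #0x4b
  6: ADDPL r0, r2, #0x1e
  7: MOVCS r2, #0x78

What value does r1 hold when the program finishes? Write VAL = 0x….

[0] flags=0011 → (cmp)
[1] flags=0011 EQ?F → skip
[2] flags=0011 LS?F → skip
[3] flags=0011 VC?F → skip
[4] flags=1000 → (cmp)
[5] flags=1000 MI?T → r0=0x4b
[6] flags=1000 PL?F → skip
[7] flags=1000 CS?F → skip

VAL = 0x4f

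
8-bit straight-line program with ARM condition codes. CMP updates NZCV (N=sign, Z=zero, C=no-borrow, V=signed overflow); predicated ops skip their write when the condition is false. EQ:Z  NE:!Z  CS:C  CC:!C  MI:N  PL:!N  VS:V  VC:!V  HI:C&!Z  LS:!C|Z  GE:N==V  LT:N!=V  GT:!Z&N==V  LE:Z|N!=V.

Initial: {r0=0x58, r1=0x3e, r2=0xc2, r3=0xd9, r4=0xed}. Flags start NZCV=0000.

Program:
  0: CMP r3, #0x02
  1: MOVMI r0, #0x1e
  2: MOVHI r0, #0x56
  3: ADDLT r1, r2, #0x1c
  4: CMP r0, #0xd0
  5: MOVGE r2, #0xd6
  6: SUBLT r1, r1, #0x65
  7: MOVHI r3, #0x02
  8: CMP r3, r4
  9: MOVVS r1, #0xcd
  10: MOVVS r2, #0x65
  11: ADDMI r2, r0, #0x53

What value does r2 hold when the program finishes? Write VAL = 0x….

[0] flags=1010 → (cmp)
[1] flags=1010 MI?T → r0=0x1e
[2] flags=1010 HI?T → r0=0x56
[3] flags=1010 LT?T → r1=0xde
[4] flags=1001 → (cmp)
[5] flags=1001 GE?T → r2=0xd6
[6] flags=1001 LT?F → skip
[7] flags=1001 HI?F → skip
[8] flags=1000 → (cmp)
[9] flags=1000 VS?F → skip
[10] flags=1000 VS?F → skip
[11] flags=1000 MI?T → r2=0xa9

VAL = 0xa9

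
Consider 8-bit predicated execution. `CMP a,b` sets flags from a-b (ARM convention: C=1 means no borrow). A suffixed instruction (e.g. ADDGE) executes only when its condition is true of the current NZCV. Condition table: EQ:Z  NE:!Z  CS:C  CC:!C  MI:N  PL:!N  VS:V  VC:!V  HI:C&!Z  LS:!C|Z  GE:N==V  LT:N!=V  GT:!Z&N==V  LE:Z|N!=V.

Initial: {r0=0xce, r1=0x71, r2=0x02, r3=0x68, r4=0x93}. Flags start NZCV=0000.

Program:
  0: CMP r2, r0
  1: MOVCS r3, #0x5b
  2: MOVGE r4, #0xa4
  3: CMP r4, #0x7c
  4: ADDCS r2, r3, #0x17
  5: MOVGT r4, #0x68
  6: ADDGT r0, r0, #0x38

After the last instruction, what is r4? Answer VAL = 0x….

VAL = 0xa4

[0] flags=0000 → (cmp)
[1] flags=0000 CS?F → skip
[2] flags=0000 GE?T → r4=0xa4
[3] flags=0011 → (cmp)
[4] flags=0011 CS?T → r2=0x7f
[5] flags=0011 GT?F → skip
[6] flags=0011 GT?F → skip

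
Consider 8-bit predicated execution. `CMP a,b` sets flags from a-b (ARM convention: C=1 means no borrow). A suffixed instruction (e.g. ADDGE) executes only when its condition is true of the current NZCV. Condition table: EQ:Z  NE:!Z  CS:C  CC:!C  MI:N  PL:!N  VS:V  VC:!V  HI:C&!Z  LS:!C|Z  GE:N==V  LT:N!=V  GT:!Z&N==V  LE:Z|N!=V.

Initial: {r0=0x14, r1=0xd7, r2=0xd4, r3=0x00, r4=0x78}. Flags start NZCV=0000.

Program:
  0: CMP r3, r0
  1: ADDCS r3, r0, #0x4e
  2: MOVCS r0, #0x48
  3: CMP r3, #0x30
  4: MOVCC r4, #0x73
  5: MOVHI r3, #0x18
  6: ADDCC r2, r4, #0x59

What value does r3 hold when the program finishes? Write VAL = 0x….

[0] flags=1000 → (cmp)
[1] flags=1000 CS?F → skip
[2] flags=1000 CS?F → skip
[3] flags=1000 → (cmp)
[4] flags=1000 CC?T → r4=0x73
[5] flags=1000 HI?F → skip
[6] flags=1000 CC?T → r2=0xcc

VAL = 0x00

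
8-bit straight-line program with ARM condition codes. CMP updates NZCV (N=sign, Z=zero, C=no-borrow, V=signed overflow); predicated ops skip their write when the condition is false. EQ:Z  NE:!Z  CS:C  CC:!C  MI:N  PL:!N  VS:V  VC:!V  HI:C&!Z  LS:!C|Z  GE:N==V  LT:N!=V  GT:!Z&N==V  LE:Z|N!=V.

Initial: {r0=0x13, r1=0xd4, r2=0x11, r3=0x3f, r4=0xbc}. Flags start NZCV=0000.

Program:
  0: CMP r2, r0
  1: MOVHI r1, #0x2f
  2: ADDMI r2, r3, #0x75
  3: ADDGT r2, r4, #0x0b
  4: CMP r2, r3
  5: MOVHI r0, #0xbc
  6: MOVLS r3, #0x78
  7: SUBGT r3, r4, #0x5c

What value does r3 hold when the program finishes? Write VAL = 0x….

VAL = 0x3f

0: ✓ CMP  NZCV=1000
1: · MOVHI
2: ✓ ADDMI  r2←0xb4
3: · ADDGT
4: ✓ CMP  NZCV=0011
5: ✓ MOVHI  r0←0xbc
6: · MOVLS
7: · SUBGT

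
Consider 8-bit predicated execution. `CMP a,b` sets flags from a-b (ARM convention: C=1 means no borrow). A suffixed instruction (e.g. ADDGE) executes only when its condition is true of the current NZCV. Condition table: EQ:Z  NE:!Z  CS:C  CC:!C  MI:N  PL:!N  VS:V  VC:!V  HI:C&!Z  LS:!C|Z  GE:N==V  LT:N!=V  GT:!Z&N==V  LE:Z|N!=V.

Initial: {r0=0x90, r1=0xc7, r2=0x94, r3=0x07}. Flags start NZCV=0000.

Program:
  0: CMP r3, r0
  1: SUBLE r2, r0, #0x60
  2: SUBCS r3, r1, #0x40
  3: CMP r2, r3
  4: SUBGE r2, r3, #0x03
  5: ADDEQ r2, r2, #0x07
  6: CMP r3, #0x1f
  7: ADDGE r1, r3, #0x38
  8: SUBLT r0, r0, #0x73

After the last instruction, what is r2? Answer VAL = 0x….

0: ✓ CMP  NZCV=0000
1: · SUBLE
2: · SUBCS
3: ✓ CMP  NZCV=1010
4: · SUBGE
5: · ADDEQ
6: ✓ CMP  NZCV=1000
7: · ADDGE
8: ✓ SUBLT  r0←0x1d

VAL = 0x94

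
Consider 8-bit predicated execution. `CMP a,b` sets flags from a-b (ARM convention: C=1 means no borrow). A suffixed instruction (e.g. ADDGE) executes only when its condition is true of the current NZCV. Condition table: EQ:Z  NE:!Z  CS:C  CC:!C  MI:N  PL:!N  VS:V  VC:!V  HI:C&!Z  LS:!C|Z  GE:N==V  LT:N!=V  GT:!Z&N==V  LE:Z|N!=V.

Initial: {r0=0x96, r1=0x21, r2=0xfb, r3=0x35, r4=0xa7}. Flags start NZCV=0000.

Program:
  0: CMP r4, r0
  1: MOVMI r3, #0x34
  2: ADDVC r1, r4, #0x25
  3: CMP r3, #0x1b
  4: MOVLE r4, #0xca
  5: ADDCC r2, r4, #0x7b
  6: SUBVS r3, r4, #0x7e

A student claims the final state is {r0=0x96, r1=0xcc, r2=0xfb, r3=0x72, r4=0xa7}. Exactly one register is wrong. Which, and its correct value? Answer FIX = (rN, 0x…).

[0] flags=0010 → (cmp)
[1] flags=0010 MI?F → skip
[2] flags=0010 VC?T → r1=0xcc
[3] flags=0010 → (cmp)
[4] flags=0010 LE?F → skip
[5] flags=0010 CC?F → skip
[6] flags=0010 VS?F → skip

FIX = (r3, 0x35)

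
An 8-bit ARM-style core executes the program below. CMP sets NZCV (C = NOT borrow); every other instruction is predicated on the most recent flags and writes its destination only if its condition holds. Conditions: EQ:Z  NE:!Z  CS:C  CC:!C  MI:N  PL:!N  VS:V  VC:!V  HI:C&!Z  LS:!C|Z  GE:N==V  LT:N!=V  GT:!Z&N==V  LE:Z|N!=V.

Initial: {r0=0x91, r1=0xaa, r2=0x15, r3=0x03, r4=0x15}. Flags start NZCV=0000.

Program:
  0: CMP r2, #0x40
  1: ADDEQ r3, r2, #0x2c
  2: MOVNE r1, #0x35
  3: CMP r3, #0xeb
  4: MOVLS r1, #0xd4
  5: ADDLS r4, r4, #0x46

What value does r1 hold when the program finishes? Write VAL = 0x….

VAL = 0xd4

[0] flags=1000 → (cmp)
[1] flags=1000 EQ?F → skip
[2] flags=1000 NE?T → r1=0x35
[3] flags=0000 → (cmp)
[4] flags=0000 LS?T → r1=0xd4
[5] flags=0000 LS?T → r4=0x5b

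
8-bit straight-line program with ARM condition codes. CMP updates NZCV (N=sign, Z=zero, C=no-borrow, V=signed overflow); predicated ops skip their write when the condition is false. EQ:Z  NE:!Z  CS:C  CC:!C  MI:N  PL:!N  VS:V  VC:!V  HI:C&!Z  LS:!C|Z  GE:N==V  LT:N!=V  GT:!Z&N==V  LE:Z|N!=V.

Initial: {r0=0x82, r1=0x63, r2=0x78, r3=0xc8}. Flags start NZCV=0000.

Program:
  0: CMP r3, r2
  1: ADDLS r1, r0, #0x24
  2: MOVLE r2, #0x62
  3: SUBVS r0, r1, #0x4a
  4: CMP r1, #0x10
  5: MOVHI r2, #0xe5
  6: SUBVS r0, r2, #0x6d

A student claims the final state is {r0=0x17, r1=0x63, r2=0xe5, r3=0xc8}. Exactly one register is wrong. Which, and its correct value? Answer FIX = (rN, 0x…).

FIX = (r0, 0x19)

0: ✓ CMP  NZCV=0011
1: · ADDLS
2: ✓ MOVLE  r2←0x62
3: ✓ SUBVS  r0←0x19
4: ✓ CMP  NZCV=0010
5: ✓ MOVHI  r2←0xe5
6: · SUBVS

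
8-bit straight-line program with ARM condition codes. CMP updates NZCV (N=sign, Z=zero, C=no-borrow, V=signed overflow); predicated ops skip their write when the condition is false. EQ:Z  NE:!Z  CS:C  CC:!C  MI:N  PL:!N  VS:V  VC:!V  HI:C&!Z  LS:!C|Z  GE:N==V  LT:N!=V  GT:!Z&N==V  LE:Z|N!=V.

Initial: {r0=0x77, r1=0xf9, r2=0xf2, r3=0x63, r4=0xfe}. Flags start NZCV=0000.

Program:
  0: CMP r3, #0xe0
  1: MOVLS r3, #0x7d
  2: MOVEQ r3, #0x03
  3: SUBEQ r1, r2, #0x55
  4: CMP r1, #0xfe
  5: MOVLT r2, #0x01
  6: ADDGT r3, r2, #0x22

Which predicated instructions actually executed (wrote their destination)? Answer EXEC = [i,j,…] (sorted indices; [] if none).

[0] flags=1001 → (cmp)
[1] flags=1001 LS?T → r3=0x7d
[2] flags=1001 EQ?F → skip
[3] flags=1001 EQ?F → skip
[4] flags=1000 → (cmp)
[5] flags=1000 LT?T → r2=0x01
[6] flags=1000 GT?F → skip

EXEC = [1,5]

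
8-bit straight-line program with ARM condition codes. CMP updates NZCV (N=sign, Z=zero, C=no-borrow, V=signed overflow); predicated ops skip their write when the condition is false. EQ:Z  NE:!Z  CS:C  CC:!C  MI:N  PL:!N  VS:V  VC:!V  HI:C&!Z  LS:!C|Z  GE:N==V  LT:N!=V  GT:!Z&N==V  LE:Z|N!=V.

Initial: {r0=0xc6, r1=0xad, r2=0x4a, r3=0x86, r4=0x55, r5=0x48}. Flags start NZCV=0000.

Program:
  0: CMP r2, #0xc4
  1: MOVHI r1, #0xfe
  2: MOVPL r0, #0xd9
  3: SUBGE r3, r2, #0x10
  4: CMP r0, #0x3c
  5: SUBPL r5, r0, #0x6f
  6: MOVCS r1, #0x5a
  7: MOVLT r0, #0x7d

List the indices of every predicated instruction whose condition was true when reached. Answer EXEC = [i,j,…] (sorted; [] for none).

0: ✓ CMP  NZCV=1001
1: · MOVHI
2: · MOVPL
3: ✓ SUBGE  r3←0x3a
4: ✓ CMP  NZCV=1010
5: · SUBPL
6: ✓ MOVCS  r1←0x5a
7: ✓ MOVLT  r0←0x7d

EXEC = [3,6,7]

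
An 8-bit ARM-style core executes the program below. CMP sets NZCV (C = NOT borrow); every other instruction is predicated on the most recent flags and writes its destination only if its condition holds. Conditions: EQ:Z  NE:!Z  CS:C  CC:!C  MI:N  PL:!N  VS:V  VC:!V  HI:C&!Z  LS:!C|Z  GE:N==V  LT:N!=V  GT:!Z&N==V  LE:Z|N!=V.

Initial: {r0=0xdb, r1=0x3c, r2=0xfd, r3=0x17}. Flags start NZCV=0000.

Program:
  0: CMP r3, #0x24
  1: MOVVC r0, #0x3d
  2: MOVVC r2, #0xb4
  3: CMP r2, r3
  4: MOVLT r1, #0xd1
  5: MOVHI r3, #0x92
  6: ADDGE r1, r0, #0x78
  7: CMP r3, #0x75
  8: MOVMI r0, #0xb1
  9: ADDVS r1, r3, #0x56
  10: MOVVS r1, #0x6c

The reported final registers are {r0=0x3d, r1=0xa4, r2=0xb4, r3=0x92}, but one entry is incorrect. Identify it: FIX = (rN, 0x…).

0: ✓ CMP  NZCV=1000
1: ✓ MOVVC  r0←0x3d
2: ✓ MOVVC  r2←0xb4
3: ✓ CMP  NZCV=1010
4: ✓ MOVLT  r1←0xd1
5: ✓ MOVHI  r3←0x92
6: · ADDGE
7: ✓ CMP  NZCV=0011
8: · MOVMI
9: ✓ ADDVS  r1←0xe8
10: ✓ MOVVS  r1←0x6c

FIX = (r1, 0x6c)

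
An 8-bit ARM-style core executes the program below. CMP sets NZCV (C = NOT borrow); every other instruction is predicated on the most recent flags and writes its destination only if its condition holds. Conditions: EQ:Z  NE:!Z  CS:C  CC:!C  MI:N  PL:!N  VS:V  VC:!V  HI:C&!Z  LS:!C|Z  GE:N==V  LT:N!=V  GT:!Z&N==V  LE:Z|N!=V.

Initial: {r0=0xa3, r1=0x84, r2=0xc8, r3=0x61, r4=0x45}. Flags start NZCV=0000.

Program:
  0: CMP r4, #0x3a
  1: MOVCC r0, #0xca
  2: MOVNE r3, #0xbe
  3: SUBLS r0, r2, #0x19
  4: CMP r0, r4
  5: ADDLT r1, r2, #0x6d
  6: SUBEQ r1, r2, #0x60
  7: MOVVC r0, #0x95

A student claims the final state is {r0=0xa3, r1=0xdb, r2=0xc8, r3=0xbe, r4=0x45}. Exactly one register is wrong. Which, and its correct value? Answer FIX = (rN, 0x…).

FIX = (r1, 0x35)

[0] flags=0010 → (cmp)
[1] flags=0010 CC?F → skip
[2] flags=0010 NE?T → r3=0xbe
[3] flags=0010 LS?F → skip
[4] flags=0011 → (cmp)
[5] flags=0011 LT?T → r1=0x35
[6] flags=0011 EQ?F → skip
[7] flags=0011 VC?F → skip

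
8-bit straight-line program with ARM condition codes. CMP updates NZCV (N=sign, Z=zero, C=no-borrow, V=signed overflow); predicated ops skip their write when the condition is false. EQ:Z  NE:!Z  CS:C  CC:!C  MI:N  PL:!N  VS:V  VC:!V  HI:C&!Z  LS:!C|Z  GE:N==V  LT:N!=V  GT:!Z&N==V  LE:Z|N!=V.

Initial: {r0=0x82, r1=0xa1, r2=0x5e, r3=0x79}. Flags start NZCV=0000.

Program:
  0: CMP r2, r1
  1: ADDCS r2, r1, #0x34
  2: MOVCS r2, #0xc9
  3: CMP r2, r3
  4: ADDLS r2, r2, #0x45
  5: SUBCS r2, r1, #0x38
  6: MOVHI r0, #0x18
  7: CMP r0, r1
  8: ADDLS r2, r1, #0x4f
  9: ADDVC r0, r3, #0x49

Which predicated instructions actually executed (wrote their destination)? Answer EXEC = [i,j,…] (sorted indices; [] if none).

[0] flags=1001 → (cmp)
[1] flags=1001 CS?F → skip
[2] flags=1001 CS?F → skip
[3] flags=1000 → (cmp)
[4] flags=1000 LS?T → r2=0xa3
[5] flags=1000 CS?F → skip
[6] flags=1000 HI?F → skip
[7] flags=1000 → (cmp)
[8] flags=1000 LS?T → r2=0xf0
[9] flags=1000 VC?T → r0=0xc2

EXEC = [4,8,9]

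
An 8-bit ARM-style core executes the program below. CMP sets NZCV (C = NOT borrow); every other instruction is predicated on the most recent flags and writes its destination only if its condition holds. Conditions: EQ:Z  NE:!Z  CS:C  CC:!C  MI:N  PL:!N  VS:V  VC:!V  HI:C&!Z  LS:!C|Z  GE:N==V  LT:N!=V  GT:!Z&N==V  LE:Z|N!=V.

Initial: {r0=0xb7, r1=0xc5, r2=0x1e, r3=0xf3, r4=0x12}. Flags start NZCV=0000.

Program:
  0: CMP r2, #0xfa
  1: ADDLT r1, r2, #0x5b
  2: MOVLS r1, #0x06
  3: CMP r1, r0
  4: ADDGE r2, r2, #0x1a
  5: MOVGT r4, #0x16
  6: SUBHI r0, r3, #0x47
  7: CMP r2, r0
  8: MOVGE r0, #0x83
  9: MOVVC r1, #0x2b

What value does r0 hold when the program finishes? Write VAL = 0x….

0: ✓ CMP  NZCV=0000
1: · ADDLT
2: ✓ MOVLS  r1←0x06
3: ✓ CMP  NZCV=0000
4: ✓ ADDGE  r2←0x38
5: ✓ MOVGT  r4←0x16
6: · SUBHI
7: ✓ CMP  NZCV=1001
8: ✓ MOVGE  r0←0x83
9: · MOVVC

VAL = 0x83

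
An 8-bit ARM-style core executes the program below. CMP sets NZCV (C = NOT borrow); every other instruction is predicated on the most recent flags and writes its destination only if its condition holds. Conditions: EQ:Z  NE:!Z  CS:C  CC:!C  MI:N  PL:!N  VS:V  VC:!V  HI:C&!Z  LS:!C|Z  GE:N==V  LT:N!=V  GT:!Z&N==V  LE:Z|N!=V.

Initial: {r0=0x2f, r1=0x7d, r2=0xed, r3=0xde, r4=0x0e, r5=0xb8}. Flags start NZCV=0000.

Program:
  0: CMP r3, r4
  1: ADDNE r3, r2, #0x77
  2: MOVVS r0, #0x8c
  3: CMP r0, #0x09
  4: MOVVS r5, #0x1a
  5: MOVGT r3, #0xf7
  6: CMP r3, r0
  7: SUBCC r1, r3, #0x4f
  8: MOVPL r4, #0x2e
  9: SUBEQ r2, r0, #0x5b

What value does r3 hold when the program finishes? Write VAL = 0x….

VAL = 0xf7

[0] flags=1010 → (cmp)
[1] flags=1010 NE?T → r3=0x64
[2] flags=1010 VS?F → skip
[3] flags=0010 → (cmp)
[4] flags=0010 VS?F → skip
[5] flags=0010 GT?T → r3=0xf7
[6] flags=1010 → (cmp)
[7] flags=1010 CC?F → skip
[8] flags=1010 PL?F → skip
[9] flags=1010 EQ?F → skip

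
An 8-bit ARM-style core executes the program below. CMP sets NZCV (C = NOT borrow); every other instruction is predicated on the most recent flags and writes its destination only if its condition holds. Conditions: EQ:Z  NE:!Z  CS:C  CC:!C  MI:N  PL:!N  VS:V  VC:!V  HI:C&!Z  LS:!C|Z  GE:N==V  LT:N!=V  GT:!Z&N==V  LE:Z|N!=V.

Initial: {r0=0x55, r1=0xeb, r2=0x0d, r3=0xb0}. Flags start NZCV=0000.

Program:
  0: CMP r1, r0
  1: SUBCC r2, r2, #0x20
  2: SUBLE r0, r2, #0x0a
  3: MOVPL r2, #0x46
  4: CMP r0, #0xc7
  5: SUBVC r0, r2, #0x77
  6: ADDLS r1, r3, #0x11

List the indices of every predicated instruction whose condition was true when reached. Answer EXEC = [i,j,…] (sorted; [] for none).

0: ✓ CMP  NZCV=1010
1: · SUBCC
2: ✓ SUBLE  r0←0x03
3: · MOVPL
4: ✓ CMP  NZCV=0000
5: ✓ SUBVC  r0←0x96
6: ✓ ADDLS  r1←0xc1

EXEC = [2,5,6]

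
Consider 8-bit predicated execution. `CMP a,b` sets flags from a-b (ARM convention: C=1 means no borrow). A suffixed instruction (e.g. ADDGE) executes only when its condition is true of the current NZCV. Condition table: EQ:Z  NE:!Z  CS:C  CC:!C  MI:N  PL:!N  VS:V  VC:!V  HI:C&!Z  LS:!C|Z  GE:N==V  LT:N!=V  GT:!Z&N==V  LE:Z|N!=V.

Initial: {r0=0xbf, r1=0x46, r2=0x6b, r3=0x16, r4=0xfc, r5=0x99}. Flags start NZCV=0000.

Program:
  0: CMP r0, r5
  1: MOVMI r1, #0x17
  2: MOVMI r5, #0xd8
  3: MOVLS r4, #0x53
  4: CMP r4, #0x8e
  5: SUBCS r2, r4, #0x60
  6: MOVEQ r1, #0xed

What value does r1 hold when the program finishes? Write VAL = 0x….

VAL = 0x46

0: ✓ CMP  NZCV=0010
1: · MOVMI
2: · MOVMI
3: · MOVLS
4: ✓ CMP  NZCV=0010
5: ✓ SUBCS  r2←0x9c
6: · MOVEQ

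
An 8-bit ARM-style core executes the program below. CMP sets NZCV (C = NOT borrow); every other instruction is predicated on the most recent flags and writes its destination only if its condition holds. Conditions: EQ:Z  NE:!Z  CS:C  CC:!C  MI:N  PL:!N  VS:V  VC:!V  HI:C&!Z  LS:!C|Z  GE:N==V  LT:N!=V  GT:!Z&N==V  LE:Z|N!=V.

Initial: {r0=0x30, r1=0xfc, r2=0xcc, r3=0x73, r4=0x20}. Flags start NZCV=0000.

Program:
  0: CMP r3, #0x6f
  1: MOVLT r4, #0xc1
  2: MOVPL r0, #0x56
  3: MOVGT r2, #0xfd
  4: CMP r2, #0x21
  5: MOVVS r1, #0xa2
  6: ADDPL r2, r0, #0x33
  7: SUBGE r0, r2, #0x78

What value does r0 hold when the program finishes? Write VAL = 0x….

0: ✓ CMP  NZCV=0010
1: · MOVLT
2: ✓ MOVPL  r0←0x56
3: ✓ MOVGT  r2←0xfd
4: ✓ CMP  NZCV=1010
5: · MOVVS
6: · ADDPL
7: · SUBGE

VAL = 0x56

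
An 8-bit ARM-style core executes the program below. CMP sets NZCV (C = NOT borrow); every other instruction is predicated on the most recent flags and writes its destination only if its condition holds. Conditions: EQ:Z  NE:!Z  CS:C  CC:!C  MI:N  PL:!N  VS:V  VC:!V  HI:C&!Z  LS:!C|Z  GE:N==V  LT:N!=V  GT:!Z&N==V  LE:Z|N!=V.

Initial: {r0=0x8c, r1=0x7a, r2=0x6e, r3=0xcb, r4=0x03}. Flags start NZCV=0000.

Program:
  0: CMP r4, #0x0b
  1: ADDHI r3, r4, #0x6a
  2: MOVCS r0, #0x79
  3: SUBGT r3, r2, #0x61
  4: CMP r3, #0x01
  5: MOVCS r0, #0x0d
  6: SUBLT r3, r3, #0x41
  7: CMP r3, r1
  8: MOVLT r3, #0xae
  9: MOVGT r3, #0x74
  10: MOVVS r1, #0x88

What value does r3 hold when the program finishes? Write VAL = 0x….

0: ✓ CMP  NZCV=1000
1: · ADDHI
2: · MOVCS
3: · SUBGT
4: ✓ CMP  NZCV=1010
5: ✓ MOVCS  r0←0x0d
6: ✓ SUBLT  r3←0x8a
7: ✓ CMP  NZCV=0011
8: ✓ MOVLT  r3←0xae
9: · MOVGT
10: ✓ MOVVS  r1←0x88

VAL = 0xae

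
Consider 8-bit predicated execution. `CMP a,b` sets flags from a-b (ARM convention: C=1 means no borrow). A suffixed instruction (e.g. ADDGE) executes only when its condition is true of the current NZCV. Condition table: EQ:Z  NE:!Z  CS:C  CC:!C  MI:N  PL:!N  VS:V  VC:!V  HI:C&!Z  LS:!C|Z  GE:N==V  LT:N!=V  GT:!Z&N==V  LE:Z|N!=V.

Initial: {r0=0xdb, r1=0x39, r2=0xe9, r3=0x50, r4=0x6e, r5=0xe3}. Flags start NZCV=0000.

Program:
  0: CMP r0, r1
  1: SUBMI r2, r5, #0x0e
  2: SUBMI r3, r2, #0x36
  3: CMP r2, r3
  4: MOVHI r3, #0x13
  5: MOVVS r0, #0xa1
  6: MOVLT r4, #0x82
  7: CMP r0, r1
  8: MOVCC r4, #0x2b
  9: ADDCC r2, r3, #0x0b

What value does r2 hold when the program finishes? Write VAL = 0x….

VAL = 0xd5

0: ✓ CMP  NZCV=1010
1: ✓ SUBMI  r2←0xd5
2: ✓ SUBMI  r3←0x9f
3: ✓ CMP  NZCV=0010
4: ✓ MOVHI  r3←0x13
5: · MOVVS
6: · MOVLT
7: ✓ CMP  NZCV=1010
8: · MOVCC
9: · ADDCC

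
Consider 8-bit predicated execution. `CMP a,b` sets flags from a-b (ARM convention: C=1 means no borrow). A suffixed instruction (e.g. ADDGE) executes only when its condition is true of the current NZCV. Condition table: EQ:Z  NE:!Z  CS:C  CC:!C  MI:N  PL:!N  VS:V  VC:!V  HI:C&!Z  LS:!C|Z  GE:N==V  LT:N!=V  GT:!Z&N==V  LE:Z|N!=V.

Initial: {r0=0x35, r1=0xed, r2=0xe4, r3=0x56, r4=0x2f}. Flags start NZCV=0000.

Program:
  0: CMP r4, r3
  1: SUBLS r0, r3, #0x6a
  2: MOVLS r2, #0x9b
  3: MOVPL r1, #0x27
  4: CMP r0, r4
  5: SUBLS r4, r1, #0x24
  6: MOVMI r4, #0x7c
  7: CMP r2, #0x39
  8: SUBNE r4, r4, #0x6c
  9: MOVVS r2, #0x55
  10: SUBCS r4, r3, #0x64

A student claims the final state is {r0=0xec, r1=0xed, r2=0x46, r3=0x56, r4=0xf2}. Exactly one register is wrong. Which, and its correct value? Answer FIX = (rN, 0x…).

0: ✓ CMP  NZCV=1000
1: ✓ SUBLS  r0←0xec
2: ✓ MOVLS  r2←0x9b
3: · MOVPL
4: ✓ CMP  NZCV=1010
5: · SUBLS
6: ✓ MOVMI  r4←0x7c
7: ✓ CMP  NZCV=0011
8: ✓ SUBNE  r4←0x10
9: ✓ MOVVS  r2←0x55
10: ✓ SUBCS  r4←0xf2

FIX = (r2, 0x55)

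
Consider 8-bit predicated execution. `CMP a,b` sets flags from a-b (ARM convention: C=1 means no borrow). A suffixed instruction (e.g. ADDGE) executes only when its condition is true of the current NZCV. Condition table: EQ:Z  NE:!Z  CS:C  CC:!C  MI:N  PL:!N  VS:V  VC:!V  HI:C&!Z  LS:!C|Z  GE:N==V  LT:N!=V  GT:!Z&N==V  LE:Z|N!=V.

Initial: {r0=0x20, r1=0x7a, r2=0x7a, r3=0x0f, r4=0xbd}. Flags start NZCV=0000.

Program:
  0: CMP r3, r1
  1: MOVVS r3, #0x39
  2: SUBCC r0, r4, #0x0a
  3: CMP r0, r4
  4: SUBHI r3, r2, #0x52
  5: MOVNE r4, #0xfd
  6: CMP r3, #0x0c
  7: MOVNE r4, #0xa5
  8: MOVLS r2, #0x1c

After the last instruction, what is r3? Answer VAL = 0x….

VAL = 0x0f

[0] flags=1000 → (cmp)
[1] flags=1000 VS?F → skip
[2] flags=1000 CC?T → r0=0xb3
[3] flags=1000 → (cmp)
[4] flags=1000 HI?F → skip
[5] flags=1000 NE?T → r4=0xfd
[6] flags=0010 → (cmp)
[7] flags=0010 NE?T → r4=0xa5
[8] flags=0010 LS?F → skip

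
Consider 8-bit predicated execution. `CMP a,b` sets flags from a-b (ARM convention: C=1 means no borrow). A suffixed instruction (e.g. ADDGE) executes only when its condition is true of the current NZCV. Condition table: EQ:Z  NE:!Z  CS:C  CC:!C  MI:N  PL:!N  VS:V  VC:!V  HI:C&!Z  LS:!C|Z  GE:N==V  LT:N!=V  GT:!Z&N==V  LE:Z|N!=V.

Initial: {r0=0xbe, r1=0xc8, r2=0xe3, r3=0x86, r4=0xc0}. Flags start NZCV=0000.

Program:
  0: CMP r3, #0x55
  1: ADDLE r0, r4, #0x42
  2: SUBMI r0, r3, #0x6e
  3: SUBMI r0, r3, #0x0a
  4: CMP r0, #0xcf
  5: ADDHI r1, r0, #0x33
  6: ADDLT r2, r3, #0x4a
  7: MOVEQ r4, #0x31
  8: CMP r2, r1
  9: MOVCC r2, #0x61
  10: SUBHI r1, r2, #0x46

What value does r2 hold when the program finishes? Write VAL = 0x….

[0] flags=0011 → (cmp)
[1] flags=0011 LE?T → r0=0x02
[2] flags=0011 MI?F → skip
[3] flags=0011 MI?F → skip
[4] flags=0000 → (cmp)
[5] flags=0000 HI?F → skip
[6] flags=0000 LT?F → skip
[7] flags=0000 EQ?F → skip
[8] flags=0010 → (cmp)
[9] flags=0010 CC?F → skip
[10] flags=0010 HI?T → r1=0x9d

VAL = 0xe3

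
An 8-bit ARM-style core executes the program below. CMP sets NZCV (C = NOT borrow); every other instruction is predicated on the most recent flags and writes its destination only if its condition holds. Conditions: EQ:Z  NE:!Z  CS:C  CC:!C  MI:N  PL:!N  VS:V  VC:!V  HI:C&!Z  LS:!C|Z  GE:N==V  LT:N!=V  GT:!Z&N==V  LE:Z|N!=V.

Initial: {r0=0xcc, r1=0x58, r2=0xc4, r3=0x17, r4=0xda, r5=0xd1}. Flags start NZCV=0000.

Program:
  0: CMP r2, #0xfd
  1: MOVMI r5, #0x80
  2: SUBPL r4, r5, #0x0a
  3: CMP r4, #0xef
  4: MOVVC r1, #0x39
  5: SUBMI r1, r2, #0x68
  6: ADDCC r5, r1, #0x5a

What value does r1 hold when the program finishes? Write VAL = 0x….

VAL = 0x5c

[0] flags=1000 → (cmp)
[1] flags=1000 MI?T → r5=0x80
[2] flags=1000 PL?F → skip
[3] flags=1000 → (cmp)
[4] flags=1000 VC?T → r1=0x39
[5] flags=1000 MI?T → r1=0x5c
[6] flags=1000 CC?T → r5=0xb6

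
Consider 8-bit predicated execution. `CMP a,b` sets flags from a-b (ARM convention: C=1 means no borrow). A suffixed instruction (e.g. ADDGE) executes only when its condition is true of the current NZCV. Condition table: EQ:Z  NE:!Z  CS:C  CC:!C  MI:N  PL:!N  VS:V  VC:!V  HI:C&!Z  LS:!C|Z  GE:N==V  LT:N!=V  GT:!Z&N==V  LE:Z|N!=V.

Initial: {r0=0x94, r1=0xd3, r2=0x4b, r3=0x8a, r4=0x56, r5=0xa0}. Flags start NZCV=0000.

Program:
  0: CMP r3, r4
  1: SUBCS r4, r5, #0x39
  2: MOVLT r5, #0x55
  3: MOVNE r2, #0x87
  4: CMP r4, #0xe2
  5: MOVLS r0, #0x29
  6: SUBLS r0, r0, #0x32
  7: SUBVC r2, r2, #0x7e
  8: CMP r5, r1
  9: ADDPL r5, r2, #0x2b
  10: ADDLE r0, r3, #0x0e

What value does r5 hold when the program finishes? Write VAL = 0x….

0: ✓ CMP  NZCV=0011
1: ✓ SUBCS  r4←0x67
2: ✓ MOVLT  r5←0x55
3: ✓ MOVNE  r2←0x87
4: ✓ CMP  NZCV=1001
5: ✓ MOVLS  r0←0x29
6: ✓ SUBLS  r0←0xf7
7: · SUBVC
8: ✓ CMP  NZCV=1001
9: · ADDPL
10: · ADDLE

VAL = 0x55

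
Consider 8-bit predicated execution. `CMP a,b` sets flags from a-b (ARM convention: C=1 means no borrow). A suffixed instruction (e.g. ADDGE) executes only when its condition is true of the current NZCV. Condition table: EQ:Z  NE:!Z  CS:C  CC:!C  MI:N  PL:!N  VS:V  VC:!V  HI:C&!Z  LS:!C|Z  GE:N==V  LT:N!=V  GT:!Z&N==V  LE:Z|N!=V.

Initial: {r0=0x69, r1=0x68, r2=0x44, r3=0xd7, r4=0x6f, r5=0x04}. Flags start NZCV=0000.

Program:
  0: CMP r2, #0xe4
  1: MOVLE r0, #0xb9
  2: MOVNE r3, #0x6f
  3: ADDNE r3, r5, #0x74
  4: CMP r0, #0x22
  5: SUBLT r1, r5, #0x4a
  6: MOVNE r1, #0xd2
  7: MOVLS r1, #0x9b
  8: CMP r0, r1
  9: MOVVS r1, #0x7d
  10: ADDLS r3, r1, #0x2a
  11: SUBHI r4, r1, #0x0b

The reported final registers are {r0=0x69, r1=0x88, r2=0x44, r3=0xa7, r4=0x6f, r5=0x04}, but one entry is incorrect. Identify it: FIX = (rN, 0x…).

0: ✓ CMP  NZCV=0000
1: · MOVLE
2: ✓ MOVNE  r3←0x6f
3: ✓ ADDNE  r3←0x78
4: ✓ CMP  NZCV=0010
5: · SUBLT
6: ✓ MOVNE  r1←0xd2
7: · MOVLS
8: ✓ CMP  NZCV=1001
9: ✓ MOVVS  r1←0x7d
10: ✓ ADDLS  r3←0xa7
11: · SUBHI

FIX = (r1, 0x7d)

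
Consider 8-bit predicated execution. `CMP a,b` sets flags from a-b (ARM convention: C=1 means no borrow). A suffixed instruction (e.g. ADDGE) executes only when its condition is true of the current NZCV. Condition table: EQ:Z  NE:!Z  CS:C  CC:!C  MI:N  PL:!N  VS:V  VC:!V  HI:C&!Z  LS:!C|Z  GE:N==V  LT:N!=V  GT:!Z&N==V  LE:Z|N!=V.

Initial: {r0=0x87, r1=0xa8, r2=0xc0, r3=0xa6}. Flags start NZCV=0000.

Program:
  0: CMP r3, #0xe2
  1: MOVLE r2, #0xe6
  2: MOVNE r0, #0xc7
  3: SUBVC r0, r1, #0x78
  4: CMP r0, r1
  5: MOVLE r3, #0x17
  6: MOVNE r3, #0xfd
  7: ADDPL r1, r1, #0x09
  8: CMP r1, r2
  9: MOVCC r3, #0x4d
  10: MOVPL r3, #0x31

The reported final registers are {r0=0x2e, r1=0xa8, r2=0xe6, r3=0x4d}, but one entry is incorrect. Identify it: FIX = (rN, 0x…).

0: ✓ CMP  NZCV=1000
1: ✓ MOVLE  r2←0xe6
2: ✓ MOVNE  r0←0xc7
3: ✓ SUBVC  r0←0x30
4: ✓ CMP  NZCV=1001
5: · MOVLE
6: ✓ MOVNE  r3←0xfd
7: · ADDPL
8: ✓ CMP  NZCV=1000
9: ✓ MOVCC  r3←0x4d
10: · MOVPL

FIX = (r0, 0x30)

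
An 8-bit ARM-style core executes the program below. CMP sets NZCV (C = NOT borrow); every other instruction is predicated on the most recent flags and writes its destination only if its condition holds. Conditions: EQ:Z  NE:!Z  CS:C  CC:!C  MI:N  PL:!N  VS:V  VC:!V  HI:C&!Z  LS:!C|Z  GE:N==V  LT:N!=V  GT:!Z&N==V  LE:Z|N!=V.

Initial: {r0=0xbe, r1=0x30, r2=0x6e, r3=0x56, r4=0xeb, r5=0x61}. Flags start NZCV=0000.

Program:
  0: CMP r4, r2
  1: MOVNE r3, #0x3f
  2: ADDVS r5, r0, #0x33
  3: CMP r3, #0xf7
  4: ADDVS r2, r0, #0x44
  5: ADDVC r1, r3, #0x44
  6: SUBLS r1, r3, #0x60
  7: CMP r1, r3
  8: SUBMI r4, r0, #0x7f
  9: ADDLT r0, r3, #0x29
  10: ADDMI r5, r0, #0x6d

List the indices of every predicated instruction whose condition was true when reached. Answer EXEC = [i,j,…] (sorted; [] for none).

[0] flags=0011 → (cmp)
[1] flags=0011 NE?T → r3=0x3f
[2] flags=0011 VS?T → r5=0xf1
[3] flags=0000 → (cmp)
[4] flags=0000 VS?F → skip
[5] flags=0000 VC?T → r1=0x83
[6] flags=0000 LS?T → r1=0xdf
[7] flags=1010 → (cmp)
[8] flags=1010 MI?T → r4=0x3f
[9] flags=1010 LT?T → r0=0x68
[10] flags=1010 MI?T → r5=0xd5

EXEC = [1,2,5,6,8,9,10]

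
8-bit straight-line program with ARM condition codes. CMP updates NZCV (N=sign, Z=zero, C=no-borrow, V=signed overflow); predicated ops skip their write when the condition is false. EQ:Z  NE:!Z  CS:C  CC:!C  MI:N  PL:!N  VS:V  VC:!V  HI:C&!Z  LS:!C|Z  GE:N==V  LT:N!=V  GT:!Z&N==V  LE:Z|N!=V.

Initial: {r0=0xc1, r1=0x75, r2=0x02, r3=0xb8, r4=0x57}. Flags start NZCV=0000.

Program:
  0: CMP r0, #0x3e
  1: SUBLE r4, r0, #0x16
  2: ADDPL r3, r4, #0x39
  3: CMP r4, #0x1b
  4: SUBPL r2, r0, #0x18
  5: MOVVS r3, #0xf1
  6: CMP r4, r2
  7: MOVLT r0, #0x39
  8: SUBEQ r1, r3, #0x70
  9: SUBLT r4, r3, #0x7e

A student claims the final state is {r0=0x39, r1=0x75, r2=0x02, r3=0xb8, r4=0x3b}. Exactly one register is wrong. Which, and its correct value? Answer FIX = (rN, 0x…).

FIX = (r4, 0x3a)

0: ✓ CMP  NZCV=1010
1: ✓ SUBLE  r4←0xab
2: · ADDPL
3: ✓ CMP  NZCV=1010
4: · SUBPL
5: · MOVVS
6: ✓ CMP  NZCV=1010
7: ✓ MOVLT  r0←0x39
8: · SUBEQ
9: ✓ SUBLT  r4←0x3a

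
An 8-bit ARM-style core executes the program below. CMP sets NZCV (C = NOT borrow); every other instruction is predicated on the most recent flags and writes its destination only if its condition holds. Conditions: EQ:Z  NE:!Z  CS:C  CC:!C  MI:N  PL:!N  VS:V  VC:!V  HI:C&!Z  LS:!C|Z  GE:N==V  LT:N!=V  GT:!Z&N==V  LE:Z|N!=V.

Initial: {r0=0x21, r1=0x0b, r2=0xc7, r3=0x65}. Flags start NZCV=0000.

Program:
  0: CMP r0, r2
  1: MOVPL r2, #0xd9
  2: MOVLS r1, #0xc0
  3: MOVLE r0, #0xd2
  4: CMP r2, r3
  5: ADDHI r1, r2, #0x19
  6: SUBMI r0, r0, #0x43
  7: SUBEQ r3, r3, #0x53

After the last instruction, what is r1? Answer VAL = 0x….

VAL = 0xf2

[0] flags=0000 → (cmp)
[1] flags=0000 PL?T → r2=0xd9
[2] flags=0000 LS?T → r1=0xc0
[3] flags=0000 LE?F → skip
[4] flags=0011 → (cmp)
[5] flags=0011 HI?T → r1=0xf2
[6] flags=0011 MI?F → skip
[7] flags=0011 EQ?F → skip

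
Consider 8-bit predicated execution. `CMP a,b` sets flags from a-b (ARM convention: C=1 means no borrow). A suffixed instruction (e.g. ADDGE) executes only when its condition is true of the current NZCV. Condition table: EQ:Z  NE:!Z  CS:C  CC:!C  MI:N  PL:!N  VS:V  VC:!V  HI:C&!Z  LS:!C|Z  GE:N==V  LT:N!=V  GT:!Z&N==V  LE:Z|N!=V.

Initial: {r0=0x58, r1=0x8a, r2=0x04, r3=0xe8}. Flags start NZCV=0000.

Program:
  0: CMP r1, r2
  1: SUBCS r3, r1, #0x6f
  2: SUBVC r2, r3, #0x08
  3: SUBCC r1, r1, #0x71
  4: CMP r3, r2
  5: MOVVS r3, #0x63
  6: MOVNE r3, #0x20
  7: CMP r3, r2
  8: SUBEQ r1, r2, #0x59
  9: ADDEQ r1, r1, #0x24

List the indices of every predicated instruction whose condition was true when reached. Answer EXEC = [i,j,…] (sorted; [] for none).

0: ✓ CMP  NZCV=1010
1: ✓ SUBCS  r3←0x1b
2: ✓ SUBVC  r2←0x13
3: · SUBCC
4: ✓ CMP  NZCV=0010
5: · MOVVS
6: ✓ MOVNE  r3←0x20
7: ✓ CMP  NZCV=0010
8: · SUBEQ
9: · ADDEQ

EXEC = [1,2,6]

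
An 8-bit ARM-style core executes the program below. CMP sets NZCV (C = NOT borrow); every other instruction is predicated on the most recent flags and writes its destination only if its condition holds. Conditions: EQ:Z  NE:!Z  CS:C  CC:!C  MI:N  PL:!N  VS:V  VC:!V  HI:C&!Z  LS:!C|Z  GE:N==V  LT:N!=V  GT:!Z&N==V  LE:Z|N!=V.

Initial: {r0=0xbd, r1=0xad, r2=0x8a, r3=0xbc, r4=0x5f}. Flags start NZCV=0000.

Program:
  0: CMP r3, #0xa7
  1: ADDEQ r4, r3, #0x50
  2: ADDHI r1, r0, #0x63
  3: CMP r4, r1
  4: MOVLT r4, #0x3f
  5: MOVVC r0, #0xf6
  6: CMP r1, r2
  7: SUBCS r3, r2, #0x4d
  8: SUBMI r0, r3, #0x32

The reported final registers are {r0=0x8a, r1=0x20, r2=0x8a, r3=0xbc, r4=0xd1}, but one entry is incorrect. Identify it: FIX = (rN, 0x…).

0: ✓ CMP  NZCV=0010
1: · ADDEQ
2: ✓ ADDHI  r1←0x20
3: ✓ CMP  NZCV=0010
4: · MOVLT
5: ✓ MOVVC  r0←0xf6
6: ✓ CMP  NZCV=1001
7: · SUBCS
8: ✓ SUBMI  r0←0x8a

FIX = (r4, 0x5f)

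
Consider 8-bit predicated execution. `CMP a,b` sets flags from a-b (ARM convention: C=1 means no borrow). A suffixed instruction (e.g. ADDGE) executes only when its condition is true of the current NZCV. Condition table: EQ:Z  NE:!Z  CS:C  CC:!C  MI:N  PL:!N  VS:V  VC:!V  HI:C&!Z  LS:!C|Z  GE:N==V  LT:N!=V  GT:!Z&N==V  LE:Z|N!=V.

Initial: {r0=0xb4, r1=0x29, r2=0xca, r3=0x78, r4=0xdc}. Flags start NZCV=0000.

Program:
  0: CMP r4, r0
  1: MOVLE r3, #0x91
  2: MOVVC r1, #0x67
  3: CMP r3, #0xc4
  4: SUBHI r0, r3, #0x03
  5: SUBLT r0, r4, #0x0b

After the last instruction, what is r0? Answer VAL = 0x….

VAL = 0xb4

[0] flags=0010 → (cmp)
[1] flags=0010 LE?F → skip
[2] flags=0010 VC?T → r1=0x67
[3] flags=1001 → (cmp)
[4] flags=1001 HI?F → skip
[5] flags=1001 LT?F → skip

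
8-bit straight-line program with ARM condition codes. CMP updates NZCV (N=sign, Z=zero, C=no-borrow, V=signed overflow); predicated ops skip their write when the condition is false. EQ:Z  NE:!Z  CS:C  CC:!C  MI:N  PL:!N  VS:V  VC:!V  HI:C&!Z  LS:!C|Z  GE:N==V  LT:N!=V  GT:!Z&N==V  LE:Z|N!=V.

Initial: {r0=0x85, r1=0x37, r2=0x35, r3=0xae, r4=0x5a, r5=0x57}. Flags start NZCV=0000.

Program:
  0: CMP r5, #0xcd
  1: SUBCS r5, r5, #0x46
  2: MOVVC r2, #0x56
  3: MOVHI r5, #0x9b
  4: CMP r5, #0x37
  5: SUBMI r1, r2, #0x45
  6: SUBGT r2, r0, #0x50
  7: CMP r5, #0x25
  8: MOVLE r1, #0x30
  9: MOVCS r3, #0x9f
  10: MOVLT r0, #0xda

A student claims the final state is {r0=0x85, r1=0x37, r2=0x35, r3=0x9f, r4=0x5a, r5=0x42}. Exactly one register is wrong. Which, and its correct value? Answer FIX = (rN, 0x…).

0: ✓ CMP  NZCV=1001
1: · SUBCS
2: · MOVVC
3: · MOVHI
4: ✓ CMP  NZCV=0010
5: · SUBMI
6: ✓ SUBGT  r2←0x35
7: ✓ CMP  NZCV=0010
8: · MOVLE
9: ✓ MOVCS  r3←0x9f
10: · MOVLT

FIX = (r5, 0x57)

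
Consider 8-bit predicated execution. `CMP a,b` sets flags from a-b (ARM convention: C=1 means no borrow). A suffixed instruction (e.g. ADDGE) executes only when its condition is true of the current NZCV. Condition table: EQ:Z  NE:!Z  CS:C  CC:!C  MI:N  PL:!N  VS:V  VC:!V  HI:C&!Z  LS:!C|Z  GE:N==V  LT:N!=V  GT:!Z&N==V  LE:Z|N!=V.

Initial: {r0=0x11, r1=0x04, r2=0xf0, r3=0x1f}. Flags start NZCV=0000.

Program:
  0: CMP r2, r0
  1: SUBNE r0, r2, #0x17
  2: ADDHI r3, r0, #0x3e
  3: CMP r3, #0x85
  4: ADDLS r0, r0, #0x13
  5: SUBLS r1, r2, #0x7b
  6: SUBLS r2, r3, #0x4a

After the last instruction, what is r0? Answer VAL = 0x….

[0] flags=1010 → (cmp)
[1] flags=1010 NE?T → r0=0xd9
[2] flags=1010 HI?T → r3=0x17
[3] flags=1001 → (cmp)
[4] flags=1001 LS?T → r0=0xec
[5] flags=1001 LS?T → r1=0x75
[6] flags=1001 LS?T → r2=0xcd

VAL = 0xec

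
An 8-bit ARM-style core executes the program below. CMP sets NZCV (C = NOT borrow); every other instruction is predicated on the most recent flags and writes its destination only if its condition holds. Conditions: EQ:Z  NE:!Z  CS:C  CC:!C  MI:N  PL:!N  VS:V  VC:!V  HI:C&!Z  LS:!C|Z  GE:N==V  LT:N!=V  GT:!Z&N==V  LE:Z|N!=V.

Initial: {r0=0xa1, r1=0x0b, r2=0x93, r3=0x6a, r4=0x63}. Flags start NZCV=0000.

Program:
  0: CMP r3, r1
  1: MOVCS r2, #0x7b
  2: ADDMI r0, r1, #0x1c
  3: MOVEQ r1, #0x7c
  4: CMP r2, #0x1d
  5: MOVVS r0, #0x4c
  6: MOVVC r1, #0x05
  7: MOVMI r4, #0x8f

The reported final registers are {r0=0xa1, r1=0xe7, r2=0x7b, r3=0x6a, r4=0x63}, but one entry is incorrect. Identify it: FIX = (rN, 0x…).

[0] flags=0010 → (cmp)
[1] flags=0010 CS?T → r2=0x7b
[2] flags=0010 MI?F → skip
[3] flags=0010 EQ?F → skip
[4] flags=0010 → (cmp)
[5] flags=0010 VS?F → skip
[6] flags=0010 VC?T → r1=0x05
[7] flags=0010 MI?F → skip

FIX = (r1, 0x05)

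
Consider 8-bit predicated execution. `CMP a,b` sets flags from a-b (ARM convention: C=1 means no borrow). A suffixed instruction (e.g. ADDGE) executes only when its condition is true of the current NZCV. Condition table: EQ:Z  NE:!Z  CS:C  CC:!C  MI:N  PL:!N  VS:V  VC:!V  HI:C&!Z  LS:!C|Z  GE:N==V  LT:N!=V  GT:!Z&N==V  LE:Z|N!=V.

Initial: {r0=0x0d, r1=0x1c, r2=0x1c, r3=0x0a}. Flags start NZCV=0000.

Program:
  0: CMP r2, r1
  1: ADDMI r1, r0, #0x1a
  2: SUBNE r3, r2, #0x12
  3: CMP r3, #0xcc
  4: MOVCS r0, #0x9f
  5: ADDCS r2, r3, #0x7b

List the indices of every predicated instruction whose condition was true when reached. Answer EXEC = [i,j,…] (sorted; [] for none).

0: ✓ CMP  NZCV=0110
1: · ADDMI
2: · SUBNE
3: ✓ CMP  NZCV=0000
4: · MOVCS
5: · ADDCS

EXEC = []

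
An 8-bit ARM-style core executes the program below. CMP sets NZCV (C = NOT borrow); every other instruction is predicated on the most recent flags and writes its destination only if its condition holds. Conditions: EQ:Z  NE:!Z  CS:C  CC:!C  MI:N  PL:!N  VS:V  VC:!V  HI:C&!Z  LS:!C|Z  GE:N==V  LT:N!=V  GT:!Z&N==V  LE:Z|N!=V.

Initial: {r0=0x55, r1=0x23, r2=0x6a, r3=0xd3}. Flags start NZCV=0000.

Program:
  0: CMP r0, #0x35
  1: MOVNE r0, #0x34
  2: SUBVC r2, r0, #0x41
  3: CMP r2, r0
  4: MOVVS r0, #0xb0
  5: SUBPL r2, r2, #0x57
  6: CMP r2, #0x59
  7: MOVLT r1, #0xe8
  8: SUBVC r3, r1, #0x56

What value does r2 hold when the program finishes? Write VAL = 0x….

0: ✓ CMP  NZCV=0010
1: ✓ MOVNE  r0←0x34
2: ✓ SUBVC  r2←0xf3
3: ✓ CMP  NZCV=1010
4: · MOVVS
5: · SUBPL
6: ✓ CMP  NZCV=1010
7: ✓ MOVLT  r1←0xe8
8: ✓ SUBVC  r3←0x92

VAL = 0xf3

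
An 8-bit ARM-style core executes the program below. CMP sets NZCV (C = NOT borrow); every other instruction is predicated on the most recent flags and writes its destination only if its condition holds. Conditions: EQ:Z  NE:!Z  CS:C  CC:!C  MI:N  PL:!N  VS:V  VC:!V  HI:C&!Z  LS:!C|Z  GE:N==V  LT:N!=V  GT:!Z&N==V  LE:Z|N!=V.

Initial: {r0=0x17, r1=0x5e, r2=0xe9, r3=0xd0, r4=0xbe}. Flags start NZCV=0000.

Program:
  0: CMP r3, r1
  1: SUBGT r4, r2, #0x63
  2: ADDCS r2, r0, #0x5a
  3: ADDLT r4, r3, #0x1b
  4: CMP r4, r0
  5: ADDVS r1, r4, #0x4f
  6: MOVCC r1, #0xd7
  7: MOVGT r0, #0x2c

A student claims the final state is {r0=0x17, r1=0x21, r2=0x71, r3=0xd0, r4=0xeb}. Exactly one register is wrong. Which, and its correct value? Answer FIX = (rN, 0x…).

0: ✓ CMP  NZCV=0011
1: · SUBGT
2: ✓ ADDCS  r2←0x71
3: ✓ ADDLT  r4←0xeb
4: ✓ CMP  NZCV=1010
5: · ADDVS
6: · MOVCC
7: · MOVGT

FIX = (r1, 0x5e)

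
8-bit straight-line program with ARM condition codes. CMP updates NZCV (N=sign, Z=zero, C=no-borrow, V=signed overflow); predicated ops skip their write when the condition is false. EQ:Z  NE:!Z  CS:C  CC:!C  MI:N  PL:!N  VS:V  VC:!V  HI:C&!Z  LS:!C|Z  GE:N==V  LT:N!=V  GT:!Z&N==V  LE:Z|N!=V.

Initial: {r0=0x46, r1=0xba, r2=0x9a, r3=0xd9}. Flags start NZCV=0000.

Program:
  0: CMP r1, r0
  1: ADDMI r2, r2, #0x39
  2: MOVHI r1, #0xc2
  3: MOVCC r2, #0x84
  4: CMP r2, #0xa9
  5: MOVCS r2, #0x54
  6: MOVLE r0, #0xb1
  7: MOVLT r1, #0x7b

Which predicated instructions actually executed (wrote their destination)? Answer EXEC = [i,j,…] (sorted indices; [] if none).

EXEC = [2,6,7]

0: ✓ CMP  NZCV=0011
1: · ADDMI
2: ✓ MOVHI  r1←0xc2
3: · MOVCC
4: ✓ CMP  NZCV=1000
5: · MOVCS
6: ✓ MOVLE  r0←0xb1
7: ✓ MOVLT  r1←0x7b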